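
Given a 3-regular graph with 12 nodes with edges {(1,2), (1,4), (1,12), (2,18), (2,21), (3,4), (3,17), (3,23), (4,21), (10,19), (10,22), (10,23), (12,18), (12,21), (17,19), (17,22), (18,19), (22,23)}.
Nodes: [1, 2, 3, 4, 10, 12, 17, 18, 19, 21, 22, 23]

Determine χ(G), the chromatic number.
Clique number ω(G) = 3 (lower bound: χ ≥ ω).
The clique on [10, 22, 23] has size 3, forcing χ ≥ 3, and the coloring below uses 3 colors, so χ(G) = 3.
A valid 3-coloring: color 1: [1, 3, 19, 21, 22]; color 2: [2, 4, 12, 17, 23]; color 3: [10, 18].

χ(G) = 3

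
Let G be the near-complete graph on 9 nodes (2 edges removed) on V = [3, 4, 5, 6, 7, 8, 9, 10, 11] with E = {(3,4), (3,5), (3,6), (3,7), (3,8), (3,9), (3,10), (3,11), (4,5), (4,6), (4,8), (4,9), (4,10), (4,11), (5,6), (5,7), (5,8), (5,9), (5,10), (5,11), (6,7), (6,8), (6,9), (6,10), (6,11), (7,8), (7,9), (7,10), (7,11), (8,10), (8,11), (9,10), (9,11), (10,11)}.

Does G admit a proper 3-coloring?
No, G is not 3-colorable

The clique on vertices [3, 4, 5, 6, 8, 10, 11] has size 7 > 3, so it alone needs 7 colors.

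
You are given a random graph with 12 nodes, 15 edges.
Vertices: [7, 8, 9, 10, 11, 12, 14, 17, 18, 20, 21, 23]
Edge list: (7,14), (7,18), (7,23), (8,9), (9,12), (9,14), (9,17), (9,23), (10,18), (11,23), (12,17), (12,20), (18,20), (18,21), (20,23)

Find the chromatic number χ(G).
χ(G) = 3

Clique number ω(G) = 3 (lower bound: χ ≥ ω).
The clique on [9, 12, 17] has size 3, forcing χ ≥ 3, and the coloring below uses 3 colors, so χ(G) = 3.
A valid 3-coloring: color 1: [7, 9, 10, 11, 20, 21]; color 2: [8, 14, 17, 18, 23]; color 3: [12].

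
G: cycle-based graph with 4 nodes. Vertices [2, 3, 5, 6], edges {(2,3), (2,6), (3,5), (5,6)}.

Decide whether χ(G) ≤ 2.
Yes, G is 2-colorable

A valid 2-coloring: color 1: [2, 5]; color 2: [3, 6].
(χ(G) = 2 ≤ 2.)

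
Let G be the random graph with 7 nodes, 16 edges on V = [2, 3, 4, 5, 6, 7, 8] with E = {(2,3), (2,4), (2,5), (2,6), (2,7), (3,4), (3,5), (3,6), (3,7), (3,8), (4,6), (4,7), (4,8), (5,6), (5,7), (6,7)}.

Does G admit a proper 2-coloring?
No, G is not 2-colorable

The clique on vertices [2, 3, 4, 6, 7] has size 5 > 2, so it alone needs 5 colors.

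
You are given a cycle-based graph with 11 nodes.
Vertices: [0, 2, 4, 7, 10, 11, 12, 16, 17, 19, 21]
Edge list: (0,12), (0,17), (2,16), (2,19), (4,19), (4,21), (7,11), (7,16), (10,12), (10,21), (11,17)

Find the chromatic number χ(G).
Clique number ω(G) = 2 (lower bound: χ ≥ ω).
Odd cycle [4, 21, 10, 12, 0, 17, 11, 7, 16, 2, 19] needs 3 colors (χ ≥ 3).
The coloring below uses 3 colors, so χ(G) = 3.
A valid 3-coloring: color 1: [0, 2, 4, 10, 11]; color 2: [7, 12, 17, 19, 21]; color 3: [16].

χ(G) = 3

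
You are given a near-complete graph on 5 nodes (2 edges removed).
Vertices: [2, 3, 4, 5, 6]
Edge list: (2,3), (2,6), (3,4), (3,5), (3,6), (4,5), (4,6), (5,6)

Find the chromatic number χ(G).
Clique number ω(G) = 4 (lower bound: χ ≥ ω).
The clique on [3, 4, 5, 6] has size 4, forcing χ ≥ 4, and the coloring below uses 4 colors, so χ(G) = 4.
A valid 4-coloring: color 1: [6]; color 2: [3]; color 3: [2, 4]; color 4: [5].

χ(G) = 4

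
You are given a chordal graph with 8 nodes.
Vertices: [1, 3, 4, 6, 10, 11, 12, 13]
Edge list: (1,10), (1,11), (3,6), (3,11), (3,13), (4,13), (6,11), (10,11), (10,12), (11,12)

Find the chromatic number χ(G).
χ(G) = 3

Clique number ω(G) = 3 (lower bound: χ ≥ ω).
The clique on [1, 10, 11] has size 3, forcing χ ≥ 3, and the coloring below uses 3 colors, so χ(G) = 3.
A valid 3-coloring: color 1: [11, 13]; color 2: [3, 4, 10]; color 3: [1, 6, 12].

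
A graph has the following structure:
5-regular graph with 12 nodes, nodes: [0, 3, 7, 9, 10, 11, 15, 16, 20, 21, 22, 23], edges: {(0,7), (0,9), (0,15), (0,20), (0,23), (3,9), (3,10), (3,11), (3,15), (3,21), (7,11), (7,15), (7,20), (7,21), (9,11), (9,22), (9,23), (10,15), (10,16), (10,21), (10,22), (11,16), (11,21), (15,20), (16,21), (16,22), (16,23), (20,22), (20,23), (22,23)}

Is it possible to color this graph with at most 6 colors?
A valid 6-coloring: color 1: [0, 11, 22]; color 2: [3, 16, 20]; color 3: [7, 10, 23]; color 4: [9, 15, 21].
(χ(G) = 4 ≤ 6.)

Yes, G is 6-colorable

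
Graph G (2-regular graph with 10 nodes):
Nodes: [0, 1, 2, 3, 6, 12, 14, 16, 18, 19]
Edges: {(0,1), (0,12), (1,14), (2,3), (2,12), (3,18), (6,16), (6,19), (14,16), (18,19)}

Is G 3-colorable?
A valid 3-coloring: color 1: [1, 3, 12, 16, 19]; color 2: [0, 2, 6, 14, 18].
(χ(G) = 2 ≤ 3.)

Yes, G is 3-colorable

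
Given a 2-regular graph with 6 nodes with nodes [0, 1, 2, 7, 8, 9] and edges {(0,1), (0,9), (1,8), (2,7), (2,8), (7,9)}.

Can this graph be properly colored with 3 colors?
Yes, G is 3-colorable

A valid 3-coloring: color 1: [0, 7, 8]; color 2: [1, 2, 9].
(χ(G) = 2 ≤ 3.)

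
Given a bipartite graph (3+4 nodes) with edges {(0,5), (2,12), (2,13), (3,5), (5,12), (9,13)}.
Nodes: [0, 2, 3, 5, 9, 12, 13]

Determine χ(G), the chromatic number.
Clique number ω(G) = 2 (lower bound: χ ≥ ω).
The graph is bipartite (no odd cycle), so 2 colors suffice: χ(G) = 2.
A valid 2-coloring: color 1: [2, 5, 9]; color 2: [0, 3, 12, 13].

χ(G) = 2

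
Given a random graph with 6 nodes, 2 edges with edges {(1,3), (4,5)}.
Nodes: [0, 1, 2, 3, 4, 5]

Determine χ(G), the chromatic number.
Clique number ω(G) = 2 (lower bound: χ ≥ ω).
The graph is bipartite (no odd cycle), so 2 colors suffice: χ(G) = 2.
A valid 2-coloring: color 1: [0, 1, 2, 5]; color 2: [3, 4].

χ(G) = 2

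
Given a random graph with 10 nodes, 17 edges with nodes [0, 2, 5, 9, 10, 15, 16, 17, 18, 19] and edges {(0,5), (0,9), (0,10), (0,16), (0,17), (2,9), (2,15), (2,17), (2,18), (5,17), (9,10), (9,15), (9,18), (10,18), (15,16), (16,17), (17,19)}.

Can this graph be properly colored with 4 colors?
Yes, G is 4-colorable

A valid 4-coloring: color 1: [9, 17]; color 2: [0, 15, 18, 19]; color 3: [2, 5, 10, 16].
(χ(G) = 3 ≤ 4.)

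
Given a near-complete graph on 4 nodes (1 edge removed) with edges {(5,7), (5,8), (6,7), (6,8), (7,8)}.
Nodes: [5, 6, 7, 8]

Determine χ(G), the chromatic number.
Clique number ω(G) = 3 (lower bound: χ ≥ ω).
The clique on [5, 7, 8] has size 3, forcing χ ≥ 3, and the coloring below uses 3 colors, so χ(G) = 3.
A valid 3-coloring: color 1: [7]; color 2: [8]; color 3: [5, 6].

χ(G) = 3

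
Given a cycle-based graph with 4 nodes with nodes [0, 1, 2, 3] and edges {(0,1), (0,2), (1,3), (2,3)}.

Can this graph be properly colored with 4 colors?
Yes, G is 4-colorable

A valid 4-coloring: color 1: [1, 2]; color 2: [0, 3].
(χ(G) = 2 ≤ 4.)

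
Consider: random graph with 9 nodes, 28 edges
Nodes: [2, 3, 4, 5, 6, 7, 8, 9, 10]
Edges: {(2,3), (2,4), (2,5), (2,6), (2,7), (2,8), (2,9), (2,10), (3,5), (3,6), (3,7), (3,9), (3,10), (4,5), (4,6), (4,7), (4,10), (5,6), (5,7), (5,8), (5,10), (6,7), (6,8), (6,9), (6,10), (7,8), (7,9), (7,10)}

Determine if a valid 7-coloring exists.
Yes, G is 7-colorable

A valid 7-coloring: color 1: [7]; color 2: [6]; color 3: [2]; color 4: [5, 9]; color 5: [8, 10]; color 6: [3, 4].
(χ(G) = 6 ≤ 7.)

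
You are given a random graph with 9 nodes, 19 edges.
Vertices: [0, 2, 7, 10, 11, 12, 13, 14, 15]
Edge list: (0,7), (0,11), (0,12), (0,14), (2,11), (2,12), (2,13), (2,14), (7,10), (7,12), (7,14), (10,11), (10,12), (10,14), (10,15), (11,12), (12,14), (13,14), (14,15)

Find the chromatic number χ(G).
χ(G) = 4

Clique number ω(G) = 4 (lower bound: χ ≥ ω).
The clique on [0, 7, 12, 14] has size 4, forcing χ ≥ 4, and the coloring below uses 4 colors, so χ(G) = 4.
A valid 4-coloring: color 1: [11, 14]; color 2: [12, 13, 15]; color 3: [0, 2, 10]; color 4: [7].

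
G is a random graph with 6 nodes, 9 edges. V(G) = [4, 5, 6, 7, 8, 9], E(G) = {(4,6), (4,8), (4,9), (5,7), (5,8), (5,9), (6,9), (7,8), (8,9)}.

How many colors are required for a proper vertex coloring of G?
χ(G) = 3

Clique number ω(G) = 3 (lower bound: χ ≥ ω).
The clique on [4, 8, 9] has size 3, forcing χ ≥ 3, and the coloring below uses 3 colors, so χ(G) = 3.
A valid 3-coloring: color 1: [7, 9]; color 2: [6, 8]; color 3: [4, 5].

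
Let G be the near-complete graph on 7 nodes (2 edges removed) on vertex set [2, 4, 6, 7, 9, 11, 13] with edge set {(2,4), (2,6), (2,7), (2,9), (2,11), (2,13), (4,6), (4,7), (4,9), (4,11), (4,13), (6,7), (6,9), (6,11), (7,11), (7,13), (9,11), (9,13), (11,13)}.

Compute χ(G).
χ(G) = 5

Clique number ω(G) = 5 (lower bound: χ ≥ ω).
The clique on [2, 4, 9, 11, 13] has size 5, forcing χ ≥ 5, and the coloring below uses 5 colors, so χ(G) = 5.
A valid 5-coloring: color 1: [4]; color 2: [2]; color 3: [11]; color 4: [6, 13]; color 5: [7, 9].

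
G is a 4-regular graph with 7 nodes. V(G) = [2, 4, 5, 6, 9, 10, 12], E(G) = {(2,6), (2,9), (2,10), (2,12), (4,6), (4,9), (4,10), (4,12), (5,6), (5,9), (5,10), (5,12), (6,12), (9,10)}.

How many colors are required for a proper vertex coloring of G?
χ(G) = 3

Clique number ω(G) = 3 (lower bound: χ ≥ ω).
The clique on [2, 9, 10] has size 3, forcing χ ≥ 3, and the coloring below uses 3 colors, so χ(G) = 3.
A valid 3-coloring: color 1: [10, 12]; color 2: [2, 4, 5]; color 3: [6, 9].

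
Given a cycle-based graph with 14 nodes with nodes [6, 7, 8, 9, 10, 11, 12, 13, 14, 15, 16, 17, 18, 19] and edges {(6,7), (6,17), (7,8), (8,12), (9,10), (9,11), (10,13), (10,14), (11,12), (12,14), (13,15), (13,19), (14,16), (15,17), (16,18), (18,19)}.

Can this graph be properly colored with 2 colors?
No, G is not 2-colorable

Odd cycle [13, 15, 17, 6, 7, 8, 12, 14, 10] needs 3 colors (χ ≥ 3).
Hence χ(G) ≥ 3 > 2, so no proper 2-coloring exists.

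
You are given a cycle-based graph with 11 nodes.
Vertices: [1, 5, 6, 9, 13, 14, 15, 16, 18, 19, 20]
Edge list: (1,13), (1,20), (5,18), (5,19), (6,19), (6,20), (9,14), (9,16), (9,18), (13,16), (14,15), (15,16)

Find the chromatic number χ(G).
χ(G) = 3

Clique number ω(G) = 2 (lower bound: χ ≥ ω).
Odd cycle [13, 16, 9, 18, 5, 19, 6, 20, 1] needs 3 colors (χ ≥ 3).
The coloring below uses 3 colors, so χ(G) = 3.
A valid 3-coloring: color 1: [1, 14, 16, 18, 19]; color 2: [5, 9, 13, 15, 20]; color 3: [6].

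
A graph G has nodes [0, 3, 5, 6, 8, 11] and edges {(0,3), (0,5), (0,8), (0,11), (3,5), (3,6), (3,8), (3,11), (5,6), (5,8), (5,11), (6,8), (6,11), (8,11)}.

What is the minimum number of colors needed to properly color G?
χ(G) = 5

Clique number ω(G) = 5 (lower bound: χ ≥ ω).
The clique on [0, 3, 5, 8, 11] has size 5, forcing χ ≥ 5, and the coloring below uses 5 colors, so χ(G) = 5.
A valid 5-coloring: color 1: [5]; color 2: [11]; color 3: [8]; color 4: [3]; color 5: [0, 6].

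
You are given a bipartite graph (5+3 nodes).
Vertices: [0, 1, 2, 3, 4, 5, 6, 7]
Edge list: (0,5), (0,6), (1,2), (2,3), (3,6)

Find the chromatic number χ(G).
χ(G) = 2

Clique number ω(G) = 2 (lower bound: χ ≥ ω).
The graph is bipartite (no odd cycle), so 2 colors suffice: χ(G) = 2.
A valid 2-coloring: color 1: [2, 4, 5, 6, 7]; color 2: [0, 1, 3].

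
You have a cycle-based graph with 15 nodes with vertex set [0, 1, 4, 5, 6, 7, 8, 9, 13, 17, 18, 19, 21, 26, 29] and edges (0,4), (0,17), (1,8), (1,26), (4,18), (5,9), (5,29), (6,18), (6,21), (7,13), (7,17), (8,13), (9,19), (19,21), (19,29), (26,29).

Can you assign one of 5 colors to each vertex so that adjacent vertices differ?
Yes, G is 5-colorable

A valid 5-coloring: color 1: [1, 4, 6, 9, 13, 17, 29]; color 2: [0, 5, 7, 8, 18, 19, 26]; color 3: [21].
(χ(G) = 3 ≤ 5.)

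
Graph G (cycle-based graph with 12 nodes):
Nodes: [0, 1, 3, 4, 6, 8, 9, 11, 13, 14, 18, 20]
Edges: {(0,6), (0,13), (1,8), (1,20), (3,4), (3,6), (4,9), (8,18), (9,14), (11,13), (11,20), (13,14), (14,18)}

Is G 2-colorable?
No, G is not 2-colorable

Odd cycle [20, 1, 8, 18, 14, 13, 11] needs 3 colors (χ ≥ 3).
Hence χ(G) ≥ 3 > 2, so no proper 2-coloring exists.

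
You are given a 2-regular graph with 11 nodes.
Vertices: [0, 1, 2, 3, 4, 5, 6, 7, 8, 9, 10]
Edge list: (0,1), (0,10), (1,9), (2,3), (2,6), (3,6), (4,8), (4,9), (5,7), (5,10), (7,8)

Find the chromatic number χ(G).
Clique number ω(G) = 3 (lower bound: χ ≥ ω).
The clique on [2, 3, 6] has size 3, forcing χ ≥ 3, and the coloring below uses 3 colors, so χ(G) = 3.
A valid 3-coloring: color 1: [0, 2, 5, 8, 9]; color 2: [1, 3, 4, 7, 10]; color 3: [6].

χ(G) = 3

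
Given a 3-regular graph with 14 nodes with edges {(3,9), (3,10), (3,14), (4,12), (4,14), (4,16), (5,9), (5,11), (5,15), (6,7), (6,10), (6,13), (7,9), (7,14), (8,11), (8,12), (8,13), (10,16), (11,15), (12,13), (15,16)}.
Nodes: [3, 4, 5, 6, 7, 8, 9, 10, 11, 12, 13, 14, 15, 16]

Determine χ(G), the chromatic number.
Clique number ω(G) = 3 (lower bound: χ ≥ ω).
The clique on [5, 11, 15] has size 3, forcing χ ≥ 3, and the coloring below uses 3 colors, so χ(G) = 3.
A valid 3-coloring: color 1: [4, 7, 8, 10, 15]; color 2: [6, 9, 11, 12, 14, 16]; color 3: [3, 5, 13].

χ(G) = 3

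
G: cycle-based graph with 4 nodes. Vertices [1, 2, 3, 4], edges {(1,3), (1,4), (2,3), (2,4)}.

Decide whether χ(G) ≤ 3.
Yes, G is 3-colorable

A valid 3-coloring: color 1: [1, 2]; color 2: [3, 4].
(χ(G) = 2 ≤ 3.)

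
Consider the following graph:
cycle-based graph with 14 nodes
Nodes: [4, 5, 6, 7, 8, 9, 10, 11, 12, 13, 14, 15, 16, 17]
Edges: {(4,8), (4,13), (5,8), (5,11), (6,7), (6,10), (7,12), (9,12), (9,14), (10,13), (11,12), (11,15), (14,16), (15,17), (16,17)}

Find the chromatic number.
χ(G) = 3

Clique number ω(G) = 2 (lower bound: χ ≥ ω).
Odd cycle [14, 16, 17, 15, 11, 12, 9] needs 3 colors (χ ≥ 3).
The coloring below uses 3 colors, so χ(G) = 3.
A valid 3-coloring: color 1: [6, 8, 12, 13, 15, 16]; color 2: [4, 7, 10, 11, 14, 17]; color 3: [5, 9].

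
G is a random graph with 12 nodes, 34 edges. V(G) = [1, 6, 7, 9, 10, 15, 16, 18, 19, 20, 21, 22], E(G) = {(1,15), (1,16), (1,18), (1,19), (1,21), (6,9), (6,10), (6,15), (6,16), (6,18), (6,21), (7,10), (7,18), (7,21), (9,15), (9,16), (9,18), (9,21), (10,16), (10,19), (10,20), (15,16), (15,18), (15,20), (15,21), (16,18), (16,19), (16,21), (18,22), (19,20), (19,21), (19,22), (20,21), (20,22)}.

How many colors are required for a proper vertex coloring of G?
χ(G) = 5

Clique number ω(G) = 5 (lower bound: χ ≥ ω).
The clique on [6, 9, 15, 16, 18] has size 5, forcing χ ≥ 5, and the coloring below uses 5 colors, so χ(G) = 5.
A valid 5-coloring: color 1: [10, 18, 21]; color 2: [7, 16, 20]; color 3: [15, 19]; color 4: [1, 6, 22]; color 5: [9].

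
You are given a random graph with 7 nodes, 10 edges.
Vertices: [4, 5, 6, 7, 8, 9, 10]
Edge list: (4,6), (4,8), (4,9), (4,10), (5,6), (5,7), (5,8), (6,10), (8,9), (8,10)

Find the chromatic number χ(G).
Clique number ω(G) = 3 (lower bound: χ ≥ ω).
The clique on [4, 8, 9] has size 3, forcing χ ≥ 3, and the coloring below uses 3 colors, so χ(G) = 3.
A valid 3-coloring: color 1: [6, 7, 8]; color 2: [4, 5]; color 3: [9, 10].

χ(G) = 3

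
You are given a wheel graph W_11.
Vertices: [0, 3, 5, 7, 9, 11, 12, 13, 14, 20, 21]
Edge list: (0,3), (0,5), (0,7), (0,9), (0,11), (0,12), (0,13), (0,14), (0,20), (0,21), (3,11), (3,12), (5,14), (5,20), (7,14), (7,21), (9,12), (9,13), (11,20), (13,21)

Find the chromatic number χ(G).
Clique number ω(G) = 3 (lower bound: χ ≥ ω).
The clique on [0, 3, 11] has size 3, forcing χ ≥ 3, and the coloring below uses 3 colors, so χ(G) = 3.
A valid 3-coloring: color 1: [0]; color 2: [5, 7, 11, 12, 13]; color 3: [3, 9, 14, 20, 21].

χ(G) = 3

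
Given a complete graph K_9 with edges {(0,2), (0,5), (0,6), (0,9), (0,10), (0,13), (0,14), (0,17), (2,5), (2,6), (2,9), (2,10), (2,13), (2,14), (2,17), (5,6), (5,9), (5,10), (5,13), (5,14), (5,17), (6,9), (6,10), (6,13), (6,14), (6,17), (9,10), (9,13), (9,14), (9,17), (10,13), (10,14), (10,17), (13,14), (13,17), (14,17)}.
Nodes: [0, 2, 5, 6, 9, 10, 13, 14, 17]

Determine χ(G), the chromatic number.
Clique number ω(G) = 9 (lower bound: χ ≥ ω).
The clique on [0, 2, 5, 6, 9, 10, 13, 14, 17] has size 9, forcing χ ≥ 9, and the coloring below uses 9 colors, so χ(G) = 9.
A valid 9-coloring: color 1: [17]; color 2: [10]; color 3: [0]; color 4: [6]; color 5: [9]; color 6: [13]; color 7: [14]; color 8: [5]; color 9: [2].

χ(G) = 9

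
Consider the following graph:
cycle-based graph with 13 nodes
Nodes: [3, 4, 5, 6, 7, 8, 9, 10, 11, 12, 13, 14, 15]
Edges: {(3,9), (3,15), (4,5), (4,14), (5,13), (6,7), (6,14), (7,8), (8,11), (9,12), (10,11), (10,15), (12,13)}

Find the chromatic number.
Clique number ω(G) = 2 (lower bound: χ ≥ ω).
Odd cycle [8, 11, 10, 15, 3, 9, 12, 13, 5, 4, 14, 6, 7] needs 3 colors (χ ≥ 3).
The coloring below uses 3 colors, so χ(G) = 3.
A valid 3-coloring: color 1: [3, 5, 6, 8, 10, 12]; color 2: [4, 7, 9, 11, 13, 15]; color 3: [14].

χ(G) = 3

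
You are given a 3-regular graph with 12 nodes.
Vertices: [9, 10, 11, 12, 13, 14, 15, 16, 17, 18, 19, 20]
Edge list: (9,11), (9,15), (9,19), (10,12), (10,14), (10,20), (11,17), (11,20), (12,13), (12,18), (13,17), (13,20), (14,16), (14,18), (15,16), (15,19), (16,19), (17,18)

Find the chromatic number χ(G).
Clique number ω(G) = 3 (lower bound: χ ≥ ω).
The clique on [9, 15, 19] has size 3, forcing χ ≥ 3, and the coloring below uses 3 colors, so χ(G) = 3.
A valid 3-coloring: color 1: [10, 11, 13, 18, 19]; color 2: [12, 14, 15, 17, 20]; color 3: [9, 16].

χ(G) = 3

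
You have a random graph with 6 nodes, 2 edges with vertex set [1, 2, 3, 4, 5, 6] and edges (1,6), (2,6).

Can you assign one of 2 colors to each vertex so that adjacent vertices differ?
A valid 2-coloring: color 1: [3, 4, 5, 6]; color 2: [1, 2].
(χ(G) = 2 ≤ 2.)

Yes, G is 2-colorable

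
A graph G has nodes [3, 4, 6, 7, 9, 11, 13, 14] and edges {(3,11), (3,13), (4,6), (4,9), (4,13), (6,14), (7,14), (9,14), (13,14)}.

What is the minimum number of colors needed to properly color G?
Clique number ω(G) = 2 (lower bound: χ ≥ ω).
The graph is bipartite (no odd cycle), so 2 colors suffice: χ(G) = 2.
A valid 2-coloring: color 1: [3, 4, 14]; color 2: [6, 7, 9, 11, 13].

χ(G) = 2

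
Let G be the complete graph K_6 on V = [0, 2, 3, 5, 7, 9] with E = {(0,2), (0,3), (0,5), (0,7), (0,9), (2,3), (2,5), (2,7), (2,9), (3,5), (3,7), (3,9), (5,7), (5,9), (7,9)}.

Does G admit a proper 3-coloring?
No, G is not 3-colorable

The clique on vertices [0, 2, 3, 5, 7, 9] has size 6 > 3, so it alone needs 6 colors.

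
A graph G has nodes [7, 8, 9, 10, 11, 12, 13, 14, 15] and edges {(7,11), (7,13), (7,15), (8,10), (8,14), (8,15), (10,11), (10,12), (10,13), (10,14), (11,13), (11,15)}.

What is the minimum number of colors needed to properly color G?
χ(G) = 3

Clique number ω(G) = 3 (lower bound: χ ≥ ω).
The clique on [8, 10, 14] has size 3, forcing χ ≥ 3, and the coloring below uses 3 colors, so χ(G) = 3.
A valid 3-coloring: color 1: [7, 9, 10]; color 2: [8, 11, 12]; color 3: [13, 14, 15].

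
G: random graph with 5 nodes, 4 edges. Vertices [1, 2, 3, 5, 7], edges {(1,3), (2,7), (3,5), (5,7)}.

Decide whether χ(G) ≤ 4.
Yes, G is 4-colorable

A valid 4-coloring: color 1: [3, 7]; color 2: [1, 2, 5].
(χ(G) = 2 ≤ 4.)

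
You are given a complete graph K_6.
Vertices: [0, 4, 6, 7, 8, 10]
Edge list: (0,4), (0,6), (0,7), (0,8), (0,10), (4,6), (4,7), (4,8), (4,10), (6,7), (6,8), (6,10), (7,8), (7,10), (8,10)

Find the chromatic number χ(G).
Clique number ω(G) = 6 (lower bound: χ ≥ ω).
The clique on [0, 4, 6, 7, 8, 10] has size 6, forcing χ ≥ 6, and the coloring below uses 6 colors, so χ(G) = 6.
A valid 6-coloring: color 1: [6]; color 2: [8]; color 3: [4]; color 4: [10]; color 5: [7]; color 6: [0].

χ(G) = 6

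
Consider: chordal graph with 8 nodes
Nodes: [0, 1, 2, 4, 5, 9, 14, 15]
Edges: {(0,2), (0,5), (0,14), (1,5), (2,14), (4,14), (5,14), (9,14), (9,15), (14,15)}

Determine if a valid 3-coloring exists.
Yes, G is 3-colorable

A valid 3-coloring: color 1: [1, 14]; color 2: [0, 4, 15]; color 3: [2, 5, 9].
(χ(G) = 3 ≤ 3.)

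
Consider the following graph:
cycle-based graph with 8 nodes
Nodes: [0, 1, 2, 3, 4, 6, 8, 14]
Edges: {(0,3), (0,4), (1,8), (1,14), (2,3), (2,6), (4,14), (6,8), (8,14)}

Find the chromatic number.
Clique number ω(G) = 3 (lower bound: χ ≥ ω).
The clique on [1, 8, 14] has size 3, forcing χ ≥ 3, and the coloring below uses 3 colors, so χ(G) = 3.
A valid 3-coloring: color 1: [3, 4, 8]; color 2: [0, 2, 14]; color 3: [1, 6].

χ(G) = 3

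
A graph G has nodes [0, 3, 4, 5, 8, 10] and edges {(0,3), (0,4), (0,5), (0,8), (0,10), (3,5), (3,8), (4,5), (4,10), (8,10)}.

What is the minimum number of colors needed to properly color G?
χ(G) = 4

Clique number ω(G) = 3 (lower bound: χ ≥ ω).
Odd cycle [10, 8, 3, 5, 4] needs 3 colors (χ ≥ 3).
Vertex 0 is adjacent to every vertex of [3, 4, 5, 8, 10], which already need 3 colors among themselves, so 0 needs a new color (χ ≥ 4).
The coloring below uses 4 colors, so χ(G) = 4.
A valid 4-coloring: color 1: [0]; color 2: [5, 10]; color 3: [4, 8]; color 4: [3].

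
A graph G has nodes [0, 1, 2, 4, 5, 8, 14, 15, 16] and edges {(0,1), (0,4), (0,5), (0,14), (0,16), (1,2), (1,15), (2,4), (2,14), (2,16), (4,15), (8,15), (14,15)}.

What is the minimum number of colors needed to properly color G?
Clique number ω(G) = 2 (lower bound: χ ≥ ω).
The graph is bipartite (no odd cycle), so 2 colors suffice: χ(G) = 2.
A valid 2-coloring: color 1: [0, 2, 15]; color 2: [1, 4, 5, 8, 14, 16].

χ(G) = 2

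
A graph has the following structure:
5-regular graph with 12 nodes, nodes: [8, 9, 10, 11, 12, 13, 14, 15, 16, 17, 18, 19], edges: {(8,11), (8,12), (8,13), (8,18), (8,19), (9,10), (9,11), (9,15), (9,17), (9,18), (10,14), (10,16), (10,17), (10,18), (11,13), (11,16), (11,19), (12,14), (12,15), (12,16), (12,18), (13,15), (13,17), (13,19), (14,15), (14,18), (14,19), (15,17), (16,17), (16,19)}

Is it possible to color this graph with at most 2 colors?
The clique on vertices [8, 11, 13, 19] has size 4 > 2, so it alone needs 4 colors.

No, G is not 2-colorable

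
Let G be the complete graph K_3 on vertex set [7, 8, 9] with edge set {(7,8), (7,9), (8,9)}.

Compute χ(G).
Clique number ω(G) = 3 (lower bound: χ ≥ ω).
The clique on [7, 8, 9] has size 3, forcing χ ≥ 3, and the coloring below uses 3 colors, so χ(G) = 3.
A valid 3-coloring: color 1: [7]; color 2: [8]; color 3: [9].

χ(G) = 3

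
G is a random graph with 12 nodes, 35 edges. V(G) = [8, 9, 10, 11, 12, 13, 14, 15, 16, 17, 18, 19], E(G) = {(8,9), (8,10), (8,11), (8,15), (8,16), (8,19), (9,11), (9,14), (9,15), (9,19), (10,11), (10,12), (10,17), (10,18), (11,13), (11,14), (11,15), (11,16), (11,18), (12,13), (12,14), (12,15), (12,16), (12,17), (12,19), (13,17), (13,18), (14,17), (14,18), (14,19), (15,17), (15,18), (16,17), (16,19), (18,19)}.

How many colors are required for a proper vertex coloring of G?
χ(G) = 4

Clique number ω(G) = 4 (lower bound: χ ≥ ω).
The clique on [8, 9, 11, 15] has size 4, forcing χ ≥ 4, and the coloring below uses 4 colors, so χ(G) = 4.
A valid 4-coloring: color 1: [11, 17, 19]; color 2: [10, 13, 14, 15, 16]; color 3: [8, 12, 18]; color 4: [9].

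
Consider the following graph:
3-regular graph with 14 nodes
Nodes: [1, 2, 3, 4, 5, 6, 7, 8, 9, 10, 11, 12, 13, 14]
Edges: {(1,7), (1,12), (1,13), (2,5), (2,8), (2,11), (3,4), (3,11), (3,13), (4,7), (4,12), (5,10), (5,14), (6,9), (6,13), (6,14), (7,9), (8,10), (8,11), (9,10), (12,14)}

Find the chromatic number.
Clique number ω(G) = 3 (lower bound: χ ≥ ω).
The clique on [2, 8, 11] has size 3, forcing χ ≥ 3, and the coloring below uses 3 colors, so χ(G) = 3.
A valid 3-coloring: color 1: [7, 10, 11, 13, 14]; color 2: [1, 4, 5, 8, 9]; color 3: [2, 3, 6, 12].

χ(G) = 3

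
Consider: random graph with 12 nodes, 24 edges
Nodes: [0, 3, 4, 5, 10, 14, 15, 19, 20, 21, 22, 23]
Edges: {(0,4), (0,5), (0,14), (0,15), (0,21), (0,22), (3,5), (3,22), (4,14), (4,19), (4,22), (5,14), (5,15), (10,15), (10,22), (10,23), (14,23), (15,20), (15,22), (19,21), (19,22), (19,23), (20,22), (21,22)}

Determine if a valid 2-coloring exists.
No, G is not 2-colorable

The clique on vertices [0, 5, 14] has size 3 > 2, so it alone needs 3 colors.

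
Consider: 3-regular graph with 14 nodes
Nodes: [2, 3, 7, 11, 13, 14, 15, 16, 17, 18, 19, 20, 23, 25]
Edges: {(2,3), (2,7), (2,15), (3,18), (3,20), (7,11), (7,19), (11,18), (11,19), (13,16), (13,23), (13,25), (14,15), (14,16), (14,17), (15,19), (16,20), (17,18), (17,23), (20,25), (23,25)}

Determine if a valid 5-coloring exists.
Yes, G is 5-colorable

A valid 5-coloring: color 1: [3, 11, 15, 16, 17, 25]; color 2: [2, 13, 14, 18, 19, 20]; color 3: [7, 23].
(χ(G) = 3 ≤ 5.)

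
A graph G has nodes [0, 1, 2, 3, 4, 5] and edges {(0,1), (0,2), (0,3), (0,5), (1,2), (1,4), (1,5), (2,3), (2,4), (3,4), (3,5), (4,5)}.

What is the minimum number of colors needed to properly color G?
χ(G) = 3

Clique number ω(G) = 3 (lower bound: χ ≥ ω).
The clique on [0, 1, 2] has size 3, forcing χ ≥ 3, and the coloring below uses 3 colors, so χ(G) = 3.
A valid 3-coloring: color 1: [1, 3]; color 2: [2, 5]; color 3: [0, 4].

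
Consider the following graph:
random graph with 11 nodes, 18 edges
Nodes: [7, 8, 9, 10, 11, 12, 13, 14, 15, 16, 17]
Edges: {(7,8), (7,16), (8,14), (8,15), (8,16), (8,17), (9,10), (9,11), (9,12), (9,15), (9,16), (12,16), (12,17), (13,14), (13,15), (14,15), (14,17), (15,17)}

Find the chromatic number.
χ(G) = 4

Clique number ω(G) = 4 (lower bound: χ ≥ ω).
The clique on [8, 14, 15, 17] has size 4, forcing χ ≥ 4, and the coloring below uses 4 colors, so χ(G) = 4.
A valid 4-coloring: color 1: [7, 10, 11, 12, 15]; color 2: [8, 9, 13]; color 3: [14, 16]; color 4: [17].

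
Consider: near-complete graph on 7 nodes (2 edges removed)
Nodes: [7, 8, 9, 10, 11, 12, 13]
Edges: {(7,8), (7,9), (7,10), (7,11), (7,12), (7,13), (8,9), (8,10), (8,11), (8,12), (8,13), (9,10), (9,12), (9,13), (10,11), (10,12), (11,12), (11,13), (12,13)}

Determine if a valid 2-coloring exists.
No, G is not 2-colorable

The clique on vertices [7, 8, 9, 10, 12] has size 5 > 2, so it alone needs 5 colors.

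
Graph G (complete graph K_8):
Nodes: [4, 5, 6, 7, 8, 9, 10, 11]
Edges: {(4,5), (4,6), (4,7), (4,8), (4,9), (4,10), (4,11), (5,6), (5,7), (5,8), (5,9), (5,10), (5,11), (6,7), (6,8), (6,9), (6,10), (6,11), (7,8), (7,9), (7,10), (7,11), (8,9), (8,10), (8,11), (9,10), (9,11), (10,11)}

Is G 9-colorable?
A valid 9-coloring: color 1: [4]; color 2: [6]; color 3: [8]; color 4: [11]; color 5: [10]; color 6: [7]; color 7: [5]; color 8: [9].
(χ(G) = 8 ≤ 9.)

Yes, G is 9-colorable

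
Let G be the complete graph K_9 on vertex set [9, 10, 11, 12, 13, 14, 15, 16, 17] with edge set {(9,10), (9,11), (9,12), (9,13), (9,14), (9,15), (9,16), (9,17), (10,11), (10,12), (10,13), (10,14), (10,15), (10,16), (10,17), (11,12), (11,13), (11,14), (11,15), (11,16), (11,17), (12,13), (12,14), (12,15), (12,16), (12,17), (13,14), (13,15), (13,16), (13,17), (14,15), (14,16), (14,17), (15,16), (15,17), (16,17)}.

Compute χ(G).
Clique number ω(G) = 9 (lower bound: χ ≥ ω).
The clique on [9, 10, 11, 12, 13, 14, 15, 16, 17] has size 9, forcing χ ≥ 9, and the coloring below uses 9 colors, so χ(G) = 9.
A valid 9-coloring: color 1: [9]; color 2: [14]; color 3: [12]; color 4: [13]; color 5: [17]; color 6: [11]; color 7: [10]; color 8: [16]; color 9: [15].

χ(G) = 9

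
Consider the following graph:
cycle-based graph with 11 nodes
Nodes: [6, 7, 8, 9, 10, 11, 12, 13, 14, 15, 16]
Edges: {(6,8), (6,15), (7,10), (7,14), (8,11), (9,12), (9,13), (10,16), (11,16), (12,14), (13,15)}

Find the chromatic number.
Clique number ω(G) = 2 (lower bound: χ ≥ ω).
Odd cycle [10, 16, 11, 8, 6, 15, 13, 9, 12, 14, 7] needs 3 colors (χ ≥ 3).
The coloring below uses 3 colors, so χ(G) = 3.
A valid 3-coloring: color 1: [6, 10, 11, 13, 14]; color 2: [7, 8, 9, 15, 16]; color 3: [12].

χ(G) = 3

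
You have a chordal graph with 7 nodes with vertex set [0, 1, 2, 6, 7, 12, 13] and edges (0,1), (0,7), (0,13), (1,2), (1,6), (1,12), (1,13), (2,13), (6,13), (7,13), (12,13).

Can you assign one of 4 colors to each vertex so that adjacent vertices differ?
Yes, G is 4-colorable

A valid 4-coloring: color 1: [13]; color 2: [1, 7]; color 3: [0, 2, 6, 12].
(χ(G) = 3 ≤ 4.)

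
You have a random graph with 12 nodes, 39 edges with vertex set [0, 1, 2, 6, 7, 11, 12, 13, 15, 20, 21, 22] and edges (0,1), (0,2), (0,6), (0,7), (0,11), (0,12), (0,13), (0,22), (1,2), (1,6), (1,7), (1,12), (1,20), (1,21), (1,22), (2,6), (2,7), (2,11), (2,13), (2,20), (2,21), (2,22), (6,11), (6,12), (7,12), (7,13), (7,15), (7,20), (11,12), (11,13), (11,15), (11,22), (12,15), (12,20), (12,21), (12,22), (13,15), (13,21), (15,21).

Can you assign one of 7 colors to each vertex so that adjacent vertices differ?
A valid 7-coloring: color 1: [2, 12]; color 2: [1, 13]; color 3: [0, 15, 20]; color 4: [7, 11, 21]; color 5: [6, 22].
(χ(G) = 5 ≤ 7.)

Yes, G is 7-colorable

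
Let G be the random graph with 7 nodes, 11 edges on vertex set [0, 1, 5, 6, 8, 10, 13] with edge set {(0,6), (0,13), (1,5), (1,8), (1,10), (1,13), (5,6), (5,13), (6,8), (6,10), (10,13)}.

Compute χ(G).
χ(G) = 3

Clique number ω(G) = 3 (lower bound: χ ≥ ω).
The clique on [1, 10, 13] has size 3, forcing χ ≥ 3, and the coloring below uses 3 colors, so χ(G) = 3.
A valid 3-coloring: color 1: [1, 6]; color 2: [8, 13]; color 3: [0, 5, 10].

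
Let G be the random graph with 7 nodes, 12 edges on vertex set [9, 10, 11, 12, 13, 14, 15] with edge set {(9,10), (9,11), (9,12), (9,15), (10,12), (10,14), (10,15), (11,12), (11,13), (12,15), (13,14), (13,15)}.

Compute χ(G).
Clique number ω(G) = 4 (lower bound: χ ≥ ω).
The clique on [9, 10, 12, 15] has size 4, forcing χ ≥ 4, and the coloring below uses 4 colors, so χ(G) = 4.
A valid 4-coloring: color 1: [9, 13]; color 2: [12, 14]; color 3: [11, 15]; color 4: [10].

χ(G) = 4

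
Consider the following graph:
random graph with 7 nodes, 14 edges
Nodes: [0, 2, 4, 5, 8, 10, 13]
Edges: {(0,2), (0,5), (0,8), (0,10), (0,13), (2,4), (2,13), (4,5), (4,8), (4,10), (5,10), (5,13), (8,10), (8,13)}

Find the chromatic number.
χ(G) = 3

Clique number ω(G) = 3 (lower bound: χ ≥ ω).
The clique on [0, 8, 10] has size 3, forcing χ ≥ 3, and the coloring below uses 3 colors, so χ(G) = 3.
A valid 3-coloring: color 1: [0, 4]; color 2: [2, 5, 8]; color 3: [10, 13].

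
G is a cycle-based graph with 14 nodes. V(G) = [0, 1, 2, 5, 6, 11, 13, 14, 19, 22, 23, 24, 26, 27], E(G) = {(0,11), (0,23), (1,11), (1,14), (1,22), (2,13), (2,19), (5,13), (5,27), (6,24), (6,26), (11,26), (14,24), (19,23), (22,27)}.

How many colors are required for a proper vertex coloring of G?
Clique number ω(G) = 2 (lower bound: χ ≥ ω).
The graph is bipartite (no odd cycle), so 2 colors suffice: χ(G) = 2.
A valid 2-coloring: color 1: [2, 5, 6, 11, 14, 22, 23]; color 2: [0, 1, 13, 19, 24, 26, 27].

χ(G) = 2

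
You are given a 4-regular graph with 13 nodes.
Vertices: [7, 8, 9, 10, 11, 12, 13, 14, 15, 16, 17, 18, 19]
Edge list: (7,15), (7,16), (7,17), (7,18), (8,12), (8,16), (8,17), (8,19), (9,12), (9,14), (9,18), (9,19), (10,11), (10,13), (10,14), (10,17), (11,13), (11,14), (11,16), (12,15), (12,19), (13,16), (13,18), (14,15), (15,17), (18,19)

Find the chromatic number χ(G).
χ(G) = 4

Clique number ω(G) = 3 (lower bound: χ ≥ ω).
Suppose a proper 3-coloring c exists. The clique [7, 15, 17] takes 3 distinct colors; by symmetry let c(7) = 1, c(15) = 2, c(17) = 3.
- Vertex 8: neighbors [17] already have colors [3]; try each remaining color.
- Case c(8) = 1:
  - Vertex 12: neighbors [8, 15] already have colors [1, 2] ⇒ c(12) = 3.
  - Vertex 19: neighbors [8, 12] already have colors [1, 3] ⇒ c(19) = 2.
  - Vertex 9: neighbors [19, 12] already have colors [2, 3] ⇒ c(9) = 1.
  - Vertex 14: neighbors [9, 15] already have colors [1, 2] ⇒ c(14) = 3.
  - Vertex 18: neighbors [7, 19] already have colors [1, 2] ⇒ c(18) = 3.
  - Vertex 11: neighbors [14] already have colors [3]; try each remaining color.
  - Case c(11) = 1:
    - Vertex 13: neighbors [11, 18] already have colors [1, 3] ⇒ c(13) = 2.
    - Vertex 10: neighbors [11, 13, 14] already have colors [1, 2, 3] — all 3 colors blocked. Contradiction.
  - Case c(11) = 2:
    - Vertex 13: neighbors [11, 18] already have colors [2, 3] ⇒ c(13) = 1.
    - Vertex 10: neighbors [13, 11, 14] already have colors [1, 2, 3] — all 3 colors blocked. Contradiction.
- Case c(8) = 2:
  - Vertex 16: neighbors [7, 8] already have colors [1, 2] ⇒ c(16) = 3.
  - Vertex 10: neighbors [17] already have colors [3]; try each remaining color.
  - Case c(10) = 1:
    - Vertex 11: neighbors [10, 16] already have colors [1, 3] ⇒ c(11) = 2.
    - Vertex 13: neighbors [10, 11, 16] already have colors [1, 2, 3] — all 3 colors blocked. Contradiction.
  - Case c(10) = 2:
    - Vertex 11: neighbors [10, 16] already have colors [2, 3] ⇒ c(11) = 1.
    - Vertex 13: neighbors [11, 10, 16] already have colors [1, 2, 3] — all 3 colors blocked. Contradiction.
Every case ends in a contradiction, so G has no proper 3-coloring (χ ≥ 4).
The coloring below uses 4 colors, so χ(G) = 4.
A valid 4-coloring: color 1: [7, 8, 9, 13]; color 2: [11, 15, 19]; color 3: [12, 14, 16, 17, 18]; color 4: [10].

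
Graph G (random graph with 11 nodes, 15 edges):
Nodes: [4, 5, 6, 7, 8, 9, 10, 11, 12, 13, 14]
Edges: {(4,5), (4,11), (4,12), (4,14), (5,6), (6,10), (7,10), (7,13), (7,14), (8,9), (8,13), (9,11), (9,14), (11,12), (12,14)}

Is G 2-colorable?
The clique on vertices [4, 11, 12] has size 3 > 2, so it alone needs 3 colors.

No, G is not 2-colorable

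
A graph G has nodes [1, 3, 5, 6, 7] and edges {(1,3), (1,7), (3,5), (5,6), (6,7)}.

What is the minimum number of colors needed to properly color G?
Clique number ω(G) = 2 (lower bound: χ ≥ ω).
Odd cycle [1, 3, 5, 6, 7] needs 3 colors (χ ≥ 3).
The coloring below uses 3 colors, so χ(G) = 3.
A valid 3-coloring: color 1: [1, 6]; color 2: [3, 7]; color 3: [5].

χ(G) = 3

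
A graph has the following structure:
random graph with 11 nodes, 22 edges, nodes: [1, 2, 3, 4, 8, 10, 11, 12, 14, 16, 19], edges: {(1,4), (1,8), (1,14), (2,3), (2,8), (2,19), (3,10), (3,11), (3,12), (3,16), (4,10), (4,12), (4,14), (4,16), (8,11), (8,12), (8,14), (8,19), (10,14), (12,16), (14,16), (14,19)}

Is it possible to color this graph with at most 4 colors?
Yes, G is 4-colorable

A valid 4-coloring: color 1: [3, 4, 8]; color 2: [2, 11, 12, 14]; color 3: [1, 10, 16, 19].
(χ(G) = 3 ≤ 4.)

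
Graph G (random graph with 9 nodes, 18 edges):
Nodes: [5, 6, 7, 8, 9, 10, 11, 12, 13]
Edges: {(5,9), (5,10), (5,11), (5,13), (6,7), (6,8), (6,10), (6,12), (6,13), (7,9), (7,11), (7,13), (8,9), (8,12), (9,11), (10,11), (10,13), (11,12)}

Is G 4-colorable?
A valid 4-coloring: color 1: [5, 6]; color 2: [9, 12, 13]; color 3: [7, 8, 10]; color 4: [11].
(χ(G) = 4 ≤ 4.)

Yes, G is 4-colorable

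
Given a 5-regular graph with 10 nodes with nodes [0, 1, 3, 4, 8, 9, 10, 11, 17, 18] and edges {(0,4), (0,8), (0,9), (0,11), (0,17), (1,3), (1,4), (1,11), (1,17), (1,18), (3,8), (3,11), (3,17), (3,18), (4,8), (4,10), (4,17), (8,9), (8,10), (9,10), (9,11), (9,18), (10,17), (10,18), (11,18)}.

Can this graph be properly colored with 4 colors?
Yes, G is 4-colorable

A valid 4-coloring: color 1: [8, 17, 18]; color 2: [10, 11]; color 3: [3, 4, 9]; color 4: [0, 1].
(χ(G) = 4 ≤ 4.)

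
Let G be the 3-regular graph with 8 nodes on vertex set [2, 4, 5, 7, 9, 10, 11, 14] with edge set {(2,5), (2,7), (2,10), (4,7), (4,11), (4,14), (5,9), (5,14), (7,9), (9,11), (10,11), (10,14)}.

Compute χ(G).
Clique number ω(G) = 2 (lower bound: χ ≥ ω).
Odd cycle [7, 4, 11, 10, 2] needs 3 colors (χ ≥ 3).
The coloring below uses 3 colors, so χ(G) = 3.
A valid 3-coloring: color 1: [4, 9, 10]; color 2: [5, 7, 11]; color 3: [2, 14].

χ(G) = 3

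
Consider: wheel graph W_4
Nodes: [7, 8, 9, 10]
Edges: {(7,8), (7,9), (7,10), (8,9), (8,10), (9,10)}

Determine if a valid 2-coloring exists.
No, G is not 2-colorable

The clique on vertices [7, 8, 9, 10] has size 4 > 2, so it alone needs 4 colors.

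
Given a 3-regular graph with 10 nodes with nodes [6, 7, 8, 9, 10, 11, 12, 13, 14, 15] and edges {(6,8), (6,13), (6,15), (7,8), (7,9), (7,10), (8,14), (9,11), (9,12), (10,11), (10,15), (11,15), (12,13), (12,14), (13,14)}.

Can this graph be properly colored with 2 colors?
No, G is not 2-colorable

The clique on vertices [10, 11, 15] has size 3 > 2, so it alone needs 3 colors.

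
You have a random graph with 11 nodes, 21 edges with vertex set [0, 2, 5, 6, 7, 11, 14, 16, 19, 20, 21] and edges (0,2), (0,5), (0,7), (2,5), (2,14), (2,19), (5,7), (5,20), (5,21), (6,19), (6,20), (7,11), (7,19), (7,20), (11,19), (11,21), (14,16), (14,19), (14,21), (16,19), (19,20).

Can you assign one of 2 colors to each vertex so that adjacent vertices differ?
The clique on vertices [0, 2, 5] has size 3 > 2, so it alone needs 3 colors.

No, G is not 2-colorable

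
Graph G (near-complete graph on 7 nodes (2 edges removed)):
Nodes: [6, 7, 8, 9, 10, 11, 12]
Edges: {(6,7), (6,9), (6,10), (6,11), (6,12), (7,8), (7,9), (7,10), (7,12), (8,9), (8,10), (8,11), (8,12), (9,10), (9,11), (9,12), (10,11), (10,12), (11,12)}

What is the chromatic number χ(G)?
Clique number ω(G) = 5 (lower bound: χ ≥ ω).
The clique on [8, 9, 10, 11, 12] has size 5, forcing χ ≥ 5, and the coloring below uses 5 colors, so χ(G) = 5.
A valid 5-coloring: color 1: [9]; color 2: [12]; color 3: [10]; color 4: [6, 8]; color 5: [7, 11].

χ(G) = 5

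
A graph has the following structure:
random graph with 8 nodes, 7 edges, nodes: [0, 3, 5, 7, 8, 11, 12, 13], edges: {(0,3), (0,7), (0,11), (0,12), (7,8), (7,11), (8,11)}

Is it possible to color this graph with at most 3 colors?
Yes, G is 3-colorable

A valid 3-coloring: color 1: [0, 5, 8, 13]; color 2: [3, 11, 12]; color 3: [7].
(χ(G) = 3 ≤ 3.)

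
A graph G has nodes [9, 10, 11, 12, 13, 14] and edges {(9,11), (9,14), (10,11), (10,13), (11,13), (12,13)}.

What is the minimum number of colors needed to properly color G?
Clique number ω(G) = 3 (lower bound: χ ≥ ω).
The clique on [10, 11, 13] has size 3, forcing χ ≥ 3, and the coloring below uses 3 colors, so χ(G) = 3.
A valid 3-coloring: color 1: [11, 12, 14]; color 2: [9, 13]; color 3: [10].

χ(G) = 3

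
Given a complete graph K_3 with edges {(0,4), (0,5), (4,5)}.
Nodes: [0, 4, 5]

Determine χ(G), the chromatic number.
Clique number ω(G) = 3 (lower bound: χ ≥ ω).
The clique on [0, 4, 5] has size 3, forcing χ ≥ 3, and the coloring below uses 3 colors, so χ(G) = 3.
A valid 3-coloring: color 1: [5]; color 2: [4]; color 3: [0].

χ(G) = 3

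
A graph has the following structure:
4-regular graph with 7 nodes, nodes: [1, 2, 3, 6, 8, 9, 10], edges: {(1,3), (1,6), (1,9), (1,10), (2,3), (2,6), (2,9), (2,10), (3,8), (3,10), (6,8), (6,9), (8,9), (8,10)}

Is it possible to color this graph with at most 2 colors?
The clique on vertices [6, 8, 9] has size 3 > 2, so it alone needs 3 colors.

No, G is not 2-colorable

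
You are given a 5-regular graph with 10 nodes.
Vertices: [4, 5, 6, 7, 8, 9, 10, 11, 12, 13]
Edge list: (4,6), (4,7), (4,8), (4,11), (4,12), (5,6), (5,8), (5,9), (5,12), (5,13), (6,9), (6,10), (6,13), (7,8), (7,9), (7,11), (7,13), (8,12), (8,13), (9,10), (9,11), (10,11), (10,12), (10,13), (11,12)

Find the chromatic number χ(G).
χ(G) = 4

Clique number ω(G) = 3 (lower bound: χ ≥ ω).
Odd cycle [12, 4, 7, 13, 5] needs 3 colors (χ ≥ 3).
Vertex 8 is adjacent to every vertex of [4, 5, 7, 12, 13], which already need 3 colors among themselves, so 8 needs a new color (χ ≥ 4).
The coloring below uses 4 colors, so χ(G) = 4.
A valid 4-coloring: color 1: [4, 9, 13]; color 2: [5, 7, 10]; color 3: [6, 8, 11]; color 4: [12].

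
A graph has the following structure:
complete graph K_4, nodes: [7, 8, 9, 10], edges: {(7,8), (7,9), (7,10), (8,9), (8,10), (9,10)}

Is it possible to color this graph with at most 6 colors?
A valid 6-coloring: color 1: [8]; color 2: [9]; color 3: [10]; color 4: [7].
(χ(G) = 4 ≤ 6.)

Yes, G is 6-colorable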